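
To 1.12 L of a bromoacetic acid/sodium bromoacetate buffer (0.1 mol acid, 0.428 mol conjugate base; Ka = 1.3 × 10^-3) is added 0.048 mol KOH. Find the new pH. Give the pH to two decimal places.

OH- converts BrCH2COOH to BrCH2COO-: BrCH2COOH → 0.052 mol, BrCH2COO- → 0.476 mol.
pKa = −log(1.3 × 10^-3) = 2.886
Henderson–Hasselbalch with mole ratio 0.476/0.052: pH = 2.886 + (+0.962)

pH = 3.85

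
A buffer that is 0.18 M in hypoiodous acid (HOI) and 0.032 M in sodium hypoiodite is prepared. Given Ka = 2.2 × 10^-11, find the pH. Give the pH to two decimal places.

pKa = −log(2.2 × 10^-11) = 10.658
pH = pKa + log([A⁻]/[HA]) = 10.658 + log(0.032/0.18)
pH = 10.658 + (-0.750) = 9.91

pH = 9.91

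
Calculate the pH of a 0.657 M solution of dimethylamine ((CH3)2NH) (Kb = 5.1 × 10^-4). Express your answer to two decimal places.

pH = 12.26

(CH3)2NH + H2O ⇌ (CH3)2NH2+ + OH-
Kb = x²/(0.657 − x) = 5.1 × 10^-4
Assume x ≪ 0.657: x ≈ √(5.1 × 10^-4 × 0.657) = 1.83 × 10^-2 M
(x/C₀ = 2.8% < 5%, so the approximation holds.)
pOH = 1.74, so pH = 14.00 − pOH = 12.26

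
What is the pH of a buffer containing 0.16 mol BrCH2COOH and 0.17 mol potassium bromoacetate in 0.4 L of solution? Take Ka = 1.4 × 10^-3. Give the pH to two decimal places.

pH = 2.88

pKa = −log(1.4 × 10^-3) = 2.854
Using pH = pKa + log([base]/[acid]) with [base]/[acid] = 0.17/0.16:
pH = 2.854 + (+0.026) = 2.88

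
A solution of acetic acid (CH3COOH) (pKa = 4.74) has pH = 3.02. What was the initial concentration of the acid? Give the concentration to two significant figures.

[H+] = 10^(-3.02) = 9.55 × 10^-4 M = x
Ka = 10^(−4.74) = 1.82 × 10^-5
Ka = x²/(C₀ − x) ⇒ C₀ = x + x²/Ka
C₀ = 9.55 × 10^-4 + (9.55 × 10^-4)²/(1.82 × 10^-5) = 5.11 × 10^-2 M

C₀ = 5.1 × 10^-2 M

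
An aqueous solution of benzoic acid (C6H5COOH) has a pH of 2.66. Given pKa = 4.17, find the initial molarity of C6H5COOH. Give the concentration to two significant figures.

C₀ = 7.3 × 10^-2 M

[H+] = 10^(-2.66) = 2.19 × 10^-3 M = x
Ka = 10^(−4.17) = 6.76 × 10^-5
Ka = x²/(C₀ − x) ⇒ C₀ = x + x²/Ka
C₀ = 2.19 × 10^-3 + (2.19 × 10^-3)²/(6.76 × 10^-5) = 7.31 × 10^-2 M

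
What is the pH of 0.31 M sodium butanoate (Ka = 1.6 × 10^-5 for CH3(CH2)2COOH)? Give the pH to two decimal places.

CH3(CH2)2COO- is the conjugate base of the weak acid CH3(CH2)2COOH.
Kb = Kw/Ka = 1.0×10^-14 / 1.6 × 10^-5 = 6.25 × 10^-10
From the ICE table, Kb = x²/(0.31 − x) = 6.25 × 10^-10.
Since Kb ≪ C₀, x ≈ √(Kb·C₀) = 1.39 × 10^-5 M.
pOH = −log(1.39 × 10^-5) = 4.86; pH = 14.00 − 4.86 = 9.14

pH = 9.14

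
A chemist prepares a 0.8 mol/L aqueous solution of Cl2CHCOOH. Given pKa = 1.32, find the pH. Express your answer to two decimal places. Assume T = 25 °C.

pH = 0.76

Cl2CHCOOH ⇌ Cl2CHCOO- + H+
Ka = 10^(−1.32) = 4.79 × 10^-2
Let x = [H+] at equilibrium. Ka = x²/(0.8 − x).
The 5% rule fails; solving x² + Ka·x − Ka·C₀ = 0 exactly:
x = [−0.0479 + √(0.0479² + 0.153)]/2 = 1.73 × 10^-1 M
pH = −log(1.73 × 10^-1) = 0.76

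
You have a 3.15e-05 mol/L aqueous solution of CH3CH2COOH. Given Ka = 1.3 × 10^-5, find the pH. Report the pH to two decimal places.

pH = 4.83

CH3CH2COOH ⇌ CH3CH2COO- + H+
Ka = [H+]²/(3.15e-05 − [H+]) = 1.3 × 10^-5
Here C₀/Ka ≈ 2.42, so the small-[H+] approximation fails. Use the quadratic:
[H+] = (−Ka + √(Ka² + 4·Ka·C₀))/2 = 1.48 × 10^-5 M
pH = −log(1.48 × 10^-5) = 4.83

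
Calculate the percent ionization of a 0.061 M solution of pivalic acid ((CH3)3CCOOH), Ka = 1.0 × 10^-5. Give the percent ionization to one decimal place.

1.3%

(CH3)3CCOOH ⇌ (CH3)3CCOO- + H+; let x = [H+] at equilibrium.
x ≈ √(Ka·C₀) = √(1.0 × 10^-5 × 0.061) = 7.81 × 10^-4 M
% ionization = x/C₀ × 100% = 7.81 × 10^-4/0.061 × 100% = 1.3%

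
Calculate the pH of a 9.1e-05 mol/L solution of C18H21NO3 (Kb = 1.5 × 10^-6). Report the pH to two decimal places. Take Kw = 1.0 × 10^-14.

pH = 9.04

C18H21NO3 + H2O ⇌ C18H22NO3+ + OH-
From the ICE table, Kb = [OH-]²/(9.1e-05 − [OH-]) = 1.5 × 10^-6.
The 5% rule fails; solving [OH-]² + Kb·[OH-] − Kb·C₀ = 0 exactly:
[OH-] = [−1.5e-06 + √(1.5e-06² + 5.46e-10)]/2 = 1.10 × 10^-5 M
pOH = −log(1.10 × 10^-5) = 4.96; pH = 14.00 − 4.96 = 9.04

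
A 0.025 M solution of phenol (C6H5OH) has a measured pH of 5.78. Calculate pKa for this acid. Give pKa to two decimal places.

pKa = 9.96

[H+] = 10^(-5.78) = 1.66 × 10^-6 M
At equilibrium [HA] = 0.025 − 1.66 × 10^-6 = 2.50 × 10^-2 M
Ka = [H+][A-]/[HA] = (1.66 × 10^-6)² / 2.50 × 10^-2 = 1.10 × 10^-10
pKa = -log(1.10 × 10^-10) = 9.96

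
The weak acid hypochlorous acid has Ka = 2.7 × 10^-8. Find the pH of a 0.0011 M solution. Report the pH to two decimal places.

HOCl ⇌ OCl- + H+
Let x = [H+] at equilibrium. Ka = x²/(0.0011 − x).
Since Ka ≪ C₀, x ≈ √(Ka·C₀) = 5.45 × 10^-6 M.
Check: 0.5% ionized — well under 5%, approximation valid.
pH = −log[H+] = −log(5.45 × 10^-6) = 5.26

pH = 5.26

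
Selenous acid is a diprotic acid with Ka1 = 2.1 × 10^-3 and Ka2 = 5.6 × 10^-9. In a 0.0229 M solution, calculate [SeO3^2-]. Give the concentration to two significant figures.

5.6 × 10^-9 M

First ionization gives [H+] ≈ [HSeO3-] = 5.96 × 10^-3 M.
Second step: Ka2 = [H+][SeO3^2-]/[HSeO3-] ≈ [SeO3^2-] (since [H+] ≈ [HSeO3-]).
So [SeO3^2-] ≈ Ka2.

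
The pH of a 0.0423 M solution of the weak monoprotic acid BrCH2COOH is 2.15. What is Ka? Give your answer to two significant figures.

Ka = 1.4 × 10^-3

[H+] = 10^(-2.15) = 7.08 × 10^-3 M
At equilibrium [HA] = 0.0423 − 7.08 × 10^-3 = 3.52 × 10^-2 M
Ka = [H+][A-]/[HA] = (7.08 × 10^-3)² / 3.52 × 10^-2 = 1.4 × 10^-3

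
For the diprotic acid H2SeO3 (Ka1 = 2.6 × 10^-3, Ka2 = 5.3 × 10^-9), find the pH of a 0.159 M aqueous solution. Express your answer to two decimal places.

pH = 1.72

Ka1 ≫ Ka2, so treat the first dissociation as the only significant source of H+.
Ka1 = x²/(0.159 − x) = 2.6 × 10^-3
Solving the quadratic: x = (−Ka1 + √(Ka1² + 4·Ka1·C₀))/2 = 1.91 × 10^-2 M
pH = −log(1.91 × 10^-2) = 1.72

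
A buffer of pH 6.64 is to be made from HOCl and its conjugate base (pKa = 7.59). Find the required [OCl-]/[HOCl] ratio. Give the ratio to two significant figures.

pH = pKa + log(r) ⇒ log(r) = 6.64 − 7.59 = -0.95
r = [OCl-]/[HOCl] = 10^(-0.95) = 0.112

ratio = 0.11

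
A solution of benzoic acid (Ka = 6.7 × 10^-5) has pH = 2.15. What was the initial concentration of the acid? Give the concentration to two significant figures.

[H+] = 10^(-2.15) = 7.08 × 10^-3 M = x
Ka = x²/(C₀ − x) ⇒ C₀ = x + x²/Ka
C₀ = 7.08 × 10^-3 + (7.08 × 10^-3)²/(6.7 × 10^-5) = 7.55 × 10^-1 M

C₀ = 7.6 × 10^-1 M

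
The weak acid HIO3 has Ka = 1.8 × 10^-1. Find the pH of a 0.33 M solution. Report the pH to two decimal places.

HIO3 ⇌ IO3- + H+
From the ICE table, Ka = [H+]²/(0.33 − [H+]) = 1.8 × 10^-1.
[H+] is not negligible relative to C₀; solve [H+]² + 0.18·[H+] − 0.0594 = 0.
[H+] = (−Ka + √(Ka² + 4·Ka·C₀))/2 = 1.70 × 10^-1 M
pH = −log(1.70 × 10^-1) = 0.77

pH = 0.77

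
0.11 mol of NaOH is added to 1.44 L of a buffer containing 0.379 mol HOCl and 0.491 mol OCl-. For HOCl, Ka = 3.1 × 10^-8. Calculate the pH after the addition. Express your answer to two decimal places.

pH = 7.86

After neutralization: n(HOCl) = 0.269 mol, n(OCl-) = 0.601 mol.
pKa = −log(3.1 × 10^-8) = 7.509
Henderson–Hasselbalch with mole ratio 0.601/0.269: pH = 7.509 + (+0.349)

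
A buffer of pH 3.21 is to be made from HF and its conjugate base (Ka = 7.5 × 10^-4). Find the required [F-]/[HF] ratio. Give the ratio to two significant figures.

pKa = -log(7.5 × 10^-4) = 3.125
pH = pKa + log(r) ⇒ log(r) = 3.21 − 3.125 = +0.085
r = [F-]/[HF] = 10^(+0.085) = 1.22

ratio = 1.2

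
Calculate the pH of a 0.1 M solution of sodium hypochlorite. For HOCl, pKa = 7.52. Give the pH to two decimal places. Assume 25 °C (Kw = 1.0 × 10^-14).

pH = 10.26

OCl- is the conjugate base of the weak acid HOCl.
Ka = 10^(−7.52) = 3.02 × 10^-8
Kb = Kw/Ka = 1.0×10^-14 / 3.02 × 10^-8 = 3.31 × 10^-7
From the ICE table, Kb = x²/(0.1 − x) = 3.31 × 10^-7.
Since Kb ≪ C₀, x ≈ √(Kb·C₀) = 1.82 × 10^-4 M.
pOH = −log(1.82 × 10^-4) = 3.74; pH = 14.00 − 3.74 = 10.26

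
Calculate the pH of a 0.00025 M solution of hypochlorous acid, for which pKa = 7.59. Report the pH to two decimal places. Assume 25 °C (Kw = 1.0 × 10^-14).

HOCl ⇌ OCl- + H+
Ka = 10^(−7.59) = 2.57 × 10^-8
From the ICE table, Ka = [H+]²/(0.00025 − [H+]) = 2.57 × 10^-8.
Since Ka ≪ C₀, [H+] ≈ √(Ka·C₀) = 2.53 × 10^-6 M.
pH = −log(2.53 × 10^-6) = 5.60

pH = 5.60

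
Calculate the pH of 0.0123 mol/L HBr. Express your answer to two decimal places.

HBr is a strong acid and dissociates completely, so [H+] = 0.0123 M.
pH = -log(0.0123) = 1.91

pH = 1.91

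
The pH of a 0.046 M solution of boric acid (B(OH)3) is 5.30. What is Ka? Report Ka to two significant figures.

[H+] = 10^(-5.30) = 5.01 × 10^-6 M
At equilibrium [HA] = 0.046 − 5.01 × 10^-6 = 4.60 × 10^-2 M
Ka = [H+][A-]/[HA] = (5.01 × 10^-6)² / 4.60 × 10^-2 = 5.5 × 10^-10

Ka = 5.5 × 10^-10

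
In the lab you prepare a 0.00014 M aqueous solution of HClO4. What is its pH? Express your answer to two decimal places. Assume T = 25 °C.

HClO4 is a strong acid and dissociates completely, so [H+] = 0.00014 M.
pH = -log(0.00014) = 3.85

pH = 3.85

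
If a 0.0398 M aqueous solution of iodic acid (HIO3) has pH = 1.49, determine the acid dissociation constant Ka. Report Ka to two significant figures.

[H+] = 10^(-1.49) = 3.24 × 10^-2 M
At equilibrium [HA] = 0.0398 − 3.24 × 10^-2 = 7.40 × 10^-3 M
Ka = [H+][A-]/[HA] = (3.24 × 10^-2)² / 7.40 × 10^-3 = 1.4 × 10^-1

Ka = 1.4 × 10^-1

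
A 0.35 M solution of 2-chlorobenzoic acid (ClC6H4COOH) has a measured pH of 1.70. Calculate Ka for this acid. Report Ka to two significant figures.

Ka = 1.2 × 10^-3

[H+] = 10^(-1.70) = 2.00 × 10^-2 M
At equilibrium [HA] = 0.35 − 2.00 × 10^-2 = 3.30 × 10^-1 M
Ka = [H+][A-]/[HA] = (2.00 × 10^-2)² / 3.30 × 10^-1 = 1.2 × 10^-3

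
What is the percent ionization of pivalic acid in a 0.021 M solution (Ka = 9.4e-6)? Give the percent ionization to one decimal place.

2.1%

(CH3)3CCOOH ⇌ (CH3)3CCOO- + H+; let x = [H+] at equilibrium.
x ≈ √(Ka·C₀) = √(9.4 × 10^-6 × 0.021) = 4.44 × 10^-4 M
% ionization = x/C₀ × 100% = 4.44 × 10^-4/0.021 × 100% = 2.1%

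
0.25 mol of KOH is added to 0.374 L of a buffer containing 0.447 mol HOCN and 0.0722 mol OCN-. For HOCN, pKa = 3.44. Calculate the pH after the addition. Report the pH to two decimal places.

pH = 3.65

After neutralization: n(HOCN) = 0.197 mol, n(OCN-) = 0.322 mol.
Henderson–Hasselbalch with mole ratio 0.322/0.197: pH = 3.44 + (+0.213)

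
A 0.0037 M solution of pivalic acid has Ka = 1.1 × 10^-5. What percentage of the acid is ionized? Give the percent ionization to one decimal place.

5.3%

(CH3)3CCOOH ⇌ (CH3)3CCOO- + H+; let x = [H+] at equilibrium.
Solve x² + 1.1e-05x − 4.07e-08 = 0 → x = 1.96 × 10^-4 M
Fraction ionized = 1.96 × 10^-4 / 0.0037 = 0.0530 → 5.3%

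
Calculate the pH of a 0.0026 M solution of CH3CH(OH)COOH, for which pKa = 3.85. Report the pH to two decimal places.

CH3CH(OH)COOH ⇌ CH3CH(OH)COO- + H+
Ka = 10^(−3.85) = 1.41 × 10^-4
From the ICE table, Ka = x²/(0.0026 − x) = 1.41 × 10^-4.
The 5% rule fails; solving x² + Ka·x − Ka·C₀ = 0 exactly:
x = (−Ka + √(Ka² + 4·Ka·C₀))/2 = 5.39 × 10^-4 M
pH = −log(5.39 × 10^-4) = 3.27

pH = 3.27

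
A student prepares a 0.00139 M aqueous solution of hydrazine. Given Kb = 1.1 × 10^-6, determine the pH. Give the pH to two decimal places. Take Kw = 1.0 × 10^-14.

N2H4 + H2O ⇌ N2H5+ + OH-
From the ICE table, Kb = x²/(0.00139 − x) = 1.1 × 10^-6.
Since Kb ≪ C₀, x ≈ √(Kb·C₀) = 3.91 × 10^-5 M.
(x/C₀ = 2.8% < 5%, so the approximation holds.)
pOH = −log(3.91 × 10^-5) = 4.41; pH = 14.00 − 4.41 = 9.59

pH = 9.59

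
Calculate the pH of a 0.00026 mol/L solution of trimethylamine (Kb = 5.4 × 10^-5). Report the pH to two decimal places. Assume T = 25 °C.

pH = 9.98

(CH3)3N + H2O ⇌ (CH3)3NH+ + OH-
From the ICE table, Kb = [OH-]²/(0.00026 − [OH-]) = 5.4 × 10^-5.
Here C₀/Kb ≈ 4.81, so the small-[OH-] approximation fails. Use the quadratic:
[OH-] = [−5.4e-05 + √(5.4e-05² + 5.62e-08)]/2 = 9.45 × 10^-5 M
pOH = 4.02, so pH = 14.00 − pOH = 9.98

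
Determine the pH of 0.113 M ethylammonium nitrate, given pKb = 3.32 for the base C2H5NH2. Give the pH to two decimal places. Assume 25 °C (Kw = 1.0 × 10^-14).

C2H5NH3+ is the conjugate acid of the weak base C2H5NH2.
Kb = 10^(−3.32) = 4.79 × 10^-4
Ka = Kw/Kb = 1.0×10^-14 / 4.79 × 10^-4 = 2.09 × 10^-11
Ka = x²/(0.113 − x) = 2.09 × 10^-11
Neglecting x in the denominator: x = √(2.09 × 10^-11 × 0.113) = 1.54 × 10^-6 M
Check: 0.0014% ionized — well under 5%, approximation valid.
pH = −log(1.54 × 10^-6) = 5.81

pH = 5.81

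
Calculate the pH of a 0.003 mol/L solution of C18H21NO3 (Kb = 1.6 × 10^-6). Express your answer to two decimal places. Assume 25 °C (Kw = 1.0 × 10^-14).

C18H21NO3 + H2O ⇌ C18H22NO3+ + OH-
Let x = [OH-] at equilibrium. Kb = x²/(0.003 − x).
Neglecting x in the denominator: x = √(1.6 × 10^-6 × 0.003) = 6.93 × 10^-5 M
Check: 2.3% ionized — well under 5%, approximation valid.
pOH = 4.16, so pH = 14.00 − pOH = 9.84

pH = 9.84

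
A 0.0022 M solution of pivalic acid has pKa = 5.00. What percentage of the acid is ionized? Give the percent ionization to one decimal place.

(CH3)3CCOOH ⇌ (CH3)3CCOO- + H+; let x = [H+] at equilibrium.
Ka = 10^(−5.00) = 1.00 × 10^-5
Solve x² + 1e-05x − 2.2e-08 = 0 → x = 1.43 × 10^-4 M
% ionization = x/C₀ × 100% = 1.43 × 10^-4/0.0022 × 100% = 6.5%

6.5%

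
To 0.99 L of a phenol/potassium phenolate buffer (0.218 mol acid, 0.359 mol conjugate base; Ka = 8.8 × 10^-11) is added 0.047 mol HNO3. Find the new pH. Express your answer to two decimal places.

Added H+ converts C6H5O- to C6H5OH: C6H5OH → 0.265 mol, C6H5O- → 0.312 mol.
pKa = −log(8.8 × 10^-11) = 10.056
Henderson–Hasselbalch with mole ratio 0.312/0.265: pH = 10.056 + (+0.071)

pH = 10.13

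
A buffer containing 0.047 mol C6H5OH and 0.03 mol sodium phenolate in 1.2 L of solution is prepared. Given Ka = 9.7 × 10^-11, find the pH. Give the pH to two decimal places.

pH = 9.82

pKa = −log(9.7 × 10^-11) = 10.013
Henderson–Hasselbalch: pH = pKa + log([C6H5O-]/[C6H5OH]) = 10.013 + log(0.03/0.047)
pH = 10.013 + (-0.195) = 9.82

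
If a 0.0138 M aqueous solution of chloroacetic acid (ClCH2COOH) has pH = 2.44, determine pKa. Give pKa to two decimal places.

pKa = 2.89

[H+] = 10^(-2.44) = 3.63 × 10^-3 M
At equilibrium [HA] = 0.0138 − 3.63 × 10^-3 = 1.02 × 10^-2 M
Ka = [H+][A-]/[HA] = (3.63 × 10^-3)² / 1.02 × 10^-2 = 1.29 × 10^-3
pKa = -log(1.29 × 10^-3) = 2.89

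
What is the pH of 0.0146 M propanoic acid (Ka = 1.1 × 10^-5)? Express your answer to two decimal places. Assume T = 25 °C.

CH3CH2COOH ⇌ CH3CH2COO- + H+
Ka = [H+]²/(0.0146 − [H+]) = 1.1 × 10^-5
Neglecting [H+] in the denominator: [H+] = √(1.1 × 10^-5 × 0.0146) = 4.01 × 10^-4 M
Check: 2.7% ionized — well under 5%, approximation valid.
pH = −log[H+] = −log(4.01 × 10^-4) = 3.40

pH = 3.40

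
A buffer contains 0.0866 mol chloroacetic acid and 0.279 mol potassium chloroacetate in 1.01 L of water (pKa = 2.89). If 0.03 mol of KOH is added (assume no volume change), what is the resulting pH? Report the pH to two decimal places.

pH = 3.63

After neutralization: n(ClCH2COOH) = 0.0566 mol, n(ClCH2COO-) = 0.309 mol.
pH = pKa + log([A⁻]/[HA]) = 2.89 + log(0.309/0.0566) = 2.89 +0.737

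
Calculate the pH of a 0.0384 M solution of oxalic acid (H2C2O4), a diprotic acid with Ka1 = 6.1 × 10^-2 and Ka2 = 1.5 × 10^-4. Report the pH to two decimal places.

Since Ka1 ≫ Ka2, the first ionization dominates [H+].
Ka1 = x²/(0.0384 − x) = 6.1 × 10^-2
Solving the quadratic: x = (−Ka1 + √(Ka1² + 4·Ka1·C₀))/2 = 2.67 × 10^-2 M
pH = −log(2.67 × 10^-2) = 1.57

pH = 1.57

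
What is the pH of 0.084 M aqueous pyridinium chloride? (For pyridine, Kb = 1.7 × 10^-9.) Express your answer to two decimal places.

C5H5NH+ is the conjugate acid of the weak base C5H5N.
Ka = Kw/Kb = 1.0×10^-14 / 1.7 × 10^-9 = 5.88 × 10^-6
Ka = [H+]²/(0.084 − [H+]) = 5.88 × 10^-6
Assume [H+] ≪ 0.084: [H+] ≈ √(5.88 × 10^-6 × 0.084) = 7.03 × 10^-4 M
Check: 0.84% ionized — well under 5%, approximation valid.
pH = −log[H+] = −log(7.03 × 10^-4) = 3.15

pH = 3.15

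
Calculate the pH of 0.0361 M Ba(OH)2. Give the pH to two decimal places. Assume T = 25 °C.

Ba(OH)2 is a strong base (each formula unit releases 2 OH-); [OH-] = 0.0722 M.
pOH = -log(0.0722) = 1.14
pH = 14.00 - 1.14 = 12.86

pH = 12.86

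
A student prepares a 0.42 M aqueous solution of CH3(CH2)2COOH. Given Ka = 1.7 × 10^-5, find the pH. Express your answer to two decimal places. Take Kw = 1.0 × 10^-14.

pH = 2.57

CH3(CH2)2COOH ⇌ CH3(CH2)2COO- + H+
From the ICE table, Ka = [H+]²/(0.42 − [H+]) = 1.7 × 10^-5.
Neglecting [H+] in the denominator: [H+] = √(1.7 × 10^-5 × 0.42) = 2.67 × 10^-3 M
([H+]/C₀ = 0.64% < 5%, so the approximation holds.)
pH = −log(2.67 × 10^-3) = 2.57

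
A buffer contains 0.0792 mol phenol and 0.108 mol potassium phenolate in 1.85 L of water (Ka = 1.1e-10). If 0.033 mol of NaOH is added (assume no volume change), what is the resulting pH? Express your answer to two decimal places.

OH- converts C6H5OH to C6H5O-: C6H5OH → 0.0462 mol, C6H5O- → 0.141 mol.
pKa = −log(1.1 × 10^-10) = 9.959
pH = pKa + log([A⁻]/[HA]) = 9.959 + log(0.141/0.0462) = 9.959 +0.485

pH = 10.44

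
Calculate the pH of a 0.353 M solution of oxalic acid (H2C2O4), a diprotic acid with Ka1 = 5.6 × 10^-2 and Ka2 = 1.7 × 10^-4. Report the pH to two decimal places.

Since Ka1 ≫ Ka2, the first ionization dominates [H+].
Ka1 = x²/(0.353 − x) = 5.6 × 10^-2
Solving the quadratic: x = (−Ka1 + √(Ka1² + 4·Ka1·C₀))/2 = 1.15 × 10^-1 M
pH = −log(1.15 × 10^-1) = 0.94

pH = 0.94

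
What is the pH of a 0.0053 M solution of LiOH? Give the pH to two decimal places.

pH = 11.72

LiOH is a strong base; [OH-] = 0.0053 M.
pOH = -log(0.0053) = 2.28
pH = 14.00 - 2.28 = 11.72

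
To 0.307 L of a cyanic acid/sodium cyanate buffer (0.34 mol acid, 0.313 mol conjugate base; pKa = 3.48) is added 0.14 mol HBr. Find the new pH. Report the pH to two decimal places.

Added H+ converts OCN- to HOCN: HOCN → 0.48 mol, OCN- → 0.173 mol.
pH = pKa + log(n_OCN-/n_HOCN) = 3.48 + log(0.173/0.48) = 3.48 + (-0.443)

pH = 3.04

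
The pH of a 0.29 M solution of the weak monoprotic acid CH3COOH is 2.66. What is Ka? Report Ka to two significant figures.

Ka = 1.7 × 10^-5

[H+] = 10^(-2.66) = 2.19 × 10^-3 M
At equilibrium [HA] = 0.29 − 2.19 × 10^-3 = 2.88 × 10^-1 M
Ka = [H+][A-]/[HA] = (2.19 × 10^-3)² / 2.88 × 10^-1 = 1.7 × 10^-5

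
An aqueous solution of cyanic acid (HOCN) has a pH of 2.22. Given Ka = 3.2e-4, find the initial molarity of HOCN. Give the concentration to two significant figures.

C₀ = 1.2 × 10^-1 M

[H+] = 10^(-2.22) = 6.03 × 10^-3 M = x
Ka = x²/(C₀ − x) ⇒ C₀ = x + x²/Ka
C₀ = 6.03 × 10^-3 + (6.03 × 10^-3)²/(3.2 × 10^-4) = 1.20 × 10^-1 M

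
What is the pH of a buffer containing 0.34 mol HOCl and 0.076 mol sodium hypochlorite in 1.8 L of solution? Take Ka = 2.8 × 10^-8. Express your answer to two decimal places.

pKa = −log(2.8 × 10^-8) = 7.553
Using pH = pKa + log([base]/[acid]) with [base]/[acid] = 0.076/0.34:
pH = 7.553 + (-0.651) = 6.90

pH = 6.90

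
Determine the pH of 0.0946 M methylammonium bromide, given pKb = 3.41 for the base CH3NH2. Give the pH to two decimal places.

pH = 5.81

CH3NH3+ is the conjugate acid of the weak base CH3NH2.
Kb = 10^(−3.41) = 3.89 × 10^-4
Ka = Kw/Kb = 1.0×10^-14 / 3.89 × 10^-4 = 2.57 × 10^-11
From the ICE table, Ka = [H+]²/(0.0946 − [H+]) = 2.57 × 10^-11.
Neglecting [H+] in the denominator: [H+] = √(2.57 × 10^-11 × 0.0946) = 1.56 × 10^-6 M
pH = −log(1.56 × 10^-6) = 5.81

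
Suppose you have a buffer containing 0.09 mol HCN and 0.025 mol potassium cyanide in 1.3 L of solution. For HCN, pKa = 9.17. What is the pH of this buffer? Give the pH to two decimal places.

pH = 8.61

Henderson–Hasselbalch: pH = pKa + log([CN-]/[HCN]) = 9.17 + log(0.025/0.09)
pH = 9.17 + (-0.556) = 8.61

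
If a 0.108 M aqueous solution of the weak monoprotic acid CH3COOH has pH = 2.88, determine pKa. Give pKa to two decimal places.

[H+] = 10^(-2.88) = 1.32 × 10^-3 M
At equilibrium [HA] = 0.108 − 1.32 × 10^-3 = 1.07 × 10^-1 M
Ka = [H+][A-]/[HA] = (1.32 × 10^-3)² / 1.07 × 10^-1 = 1.63 × 10^-5
pKa = -log(1.63 × 10^-5) = 4.79

pKa = 4.79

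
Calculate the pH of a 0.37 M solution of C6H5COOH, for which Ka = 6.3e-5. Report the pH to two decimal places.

C6H5COOH ⇌ C6H5COO- + H+
Let x = [H+] at equilibrium. Ka = x²/(0.37 − x).
Neglecting x in the denominator: x = √(6.3 × 10^-5 × 0.37) = 4.83 × 10^-3 M
(x/C₀ = 1.3% < 5%, so the approximation holds.)
pH = −log(4.83 × 10^-3) = 2.32

pH = 2.32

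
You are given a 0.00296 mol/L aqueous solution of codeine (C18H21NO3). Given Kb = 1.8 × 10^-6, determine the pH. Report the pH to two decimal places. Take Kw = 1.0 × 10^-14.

C18H21NO3 + H2O ⇌ C18H22NO3+ + OH-
From the ICE table, Kb = [OH-]²/(0.00296 − [OH-]) = 1.8 × 10^-6.
Since Kb ≪ C₀, [OH-] ≈ √(Kb·C₀) = 7.30 × 10^-5 M.
([OH-]/C₀ = 2.5% < 5%, so the approximation holds.)
pOH = 4.14, so pH = 14.00 − pOH = 9.86

pH = 9.86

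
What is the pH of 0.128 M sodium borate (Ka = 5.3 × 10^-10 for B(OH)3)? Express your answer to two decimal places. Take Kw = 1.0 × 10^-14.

B(OH)4- is the conjugate base of the weak acid B(OH)3.
Kb = Kw/Ka = 1.0×10^-14 / 5.3 × 10^-10 = 1.89 × 10^-5
Kb = [OH-]²/(0.128 − [OH-]) = 1.89 × 10^-5
Since Kb ≪ C₀, [OH-] ≈ √(Kb·C₀) = 1.56 × 10^-3 M.
Check: 1.2% ionized — well under 5%, approximation valid.
pOH = −log(1.56 × 10^-3) = 2.81; pH = 14.00 − 2.81 = 11.19

pH = 11.19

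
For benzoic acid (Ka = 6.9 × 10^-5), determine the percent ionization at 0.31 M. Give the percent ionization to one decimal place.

1.5%

C6H5COOH ⇌ C6H5COO- + H+; let x = [H+] at equilibrium.
x ≈ √(Ka·C₀) = √(6.9 × 10^-5 × 0.31) = 4.62 × 10^-3 M
Fraction ionized = 4.62 × 10^-3 / 0.31 = 0.0149 → 1.5%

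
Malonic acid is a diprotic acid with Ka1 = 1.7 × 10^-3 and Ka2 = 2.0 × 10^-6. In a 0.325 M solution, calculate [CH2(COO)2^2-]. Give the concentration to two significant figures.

First ionization gives [H+] ≈ [CH2(COOH)COO-] = 2.27 × 10^-2 M.
Second step: Ka2 = [H+][CH2(COO)2^2-]/[CH2(COOH)COO-] ≈ [CH2(COO)2^2-] (since [H+] ≈ [CH2(COOH)COO-]).
So [CH2(COO)2^2-] ≈ Ka2.

2.0 × 10^-6 M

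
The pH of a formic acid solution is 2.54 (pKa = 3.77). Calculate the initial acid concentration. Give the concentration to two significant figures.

C₀ = 5.2 × 10^-2 M

[H+] = 10^(-2.54) = 2.88 × 10^-3 M = x
Ka = 10^(−3.77) = 1.70 × 10^-4
Ka = x²/(C₀ − x) ⇒ C₀ = x + x²/Ka
C₀ = 2.88 × 10^-3 + (2.88 × 10^-3)²/(1.70 × 10^-4) = 5.17 × 10^-2 M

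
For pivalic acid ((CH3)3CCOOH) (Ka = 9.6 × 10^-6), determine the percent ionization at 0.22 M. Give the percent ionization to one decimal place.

(CH3)3CCOOH ⇌ (CH3)3CCOO- + H+; let x = [H+] at equilibrium.
x ≈ √(Ka·C₀) = √(9.6 × 10^-6 × 0.22) = 1.45 × 10^-3 M
Fraction ionized = 1.45 × 10^-3 / 0.22 = 0.0066 → 0.7%

0.7%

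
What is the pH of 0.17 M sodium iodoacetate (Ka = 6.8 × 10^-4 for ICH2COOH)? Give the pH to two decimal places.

pH = 8.20

ICH2COO- is the conjugate base of the weak acid ICH2COOH.
Kb = Kw/Ka = 1.0×10^-14 / 6.8 × 10^-4 = 1.47 × 10^-11
From the ICE table, Kb = x²/(0.17 − x) = 1.47 × 10^-11.
Assume x ≪ 0.17: x ≈ √(1.47 × 10^-11 × 0.17) = 1.58 × 10^-6 M
(x/C₀ = 0.00093% < 5%, so the approximation holds.)
pOH = 5.80, so pH = 14.00 − pOH = 8.20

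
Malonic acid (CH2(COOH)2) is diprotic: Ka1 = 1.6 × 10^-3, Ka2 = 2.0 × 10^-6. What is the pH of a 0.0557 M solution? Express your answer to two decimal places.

pH = 2.06

Ka1 ≫ Ka2, so treat the first dissociation as the only significant source of H+.
Ka1 = x²/(0.0557 − x) = 1.6 × 10^-3
Solving the quadratic: x = (−Ka1 + √(Ka1² + 4·Ka1·C₀))/2 = 8.67 × 10^-3 M
pH = −log(8.67 × 10^-3) = 2.06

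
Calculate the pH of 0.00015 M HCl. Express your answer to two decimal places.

pH = 3.82

HCl is a strong acid and dissociates completely, so [H+] = 0.00015 M.
pH = -log(0.00015) = 3.82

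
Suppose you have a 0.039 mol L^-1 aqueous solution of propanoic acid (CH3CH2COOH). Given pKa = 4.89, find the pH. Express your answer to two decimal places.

pH = 3.15

CH3CH2COOH ⇌ CH3CH2COO- + H+
Ka = 10^(−4.89) = 1.29 × 10^-5
Ka = [H+]²/(0.039 − [H+]) = 1.29 × 10^-5
Since Ka ≪ C₀, [H+] ≈ √(Ka·C₀) = 7.09 × 10^-4 M.
Check: 1.8% ionized — well under 5%, approximation valid.
pH = −log(7.09 × 10^-4) = 3.15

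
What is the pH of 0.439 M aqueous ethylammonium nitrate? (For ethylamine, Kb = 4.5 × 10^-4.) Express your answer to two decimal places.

pH = 5.51

C2H5NH3+ is the conjugate acid of the weak base C2H5NH2.
Ka = Kw/Kb = 1.0×10^-14 / 4.5 × 10^-4 = 2.22 × 10^-11
From the ICE table, Ka = x²/(0.439 − x) = 2.22 × 10^-11.
Since Ka ≪ C₀, x ≈ √(Ka·C₀) = 3.12 × 10^-6 M.
Check: 0.00071% ionized — well under 5%, approximation valid.
pH = −log[H+] = −log(3.12 × 10^-6) = 5.51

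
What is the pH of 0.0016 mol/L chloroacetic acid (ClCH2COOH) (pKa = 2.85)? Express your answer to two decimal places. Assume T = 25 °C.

ClCH2COOH ⇌ ClCH2COO- + H+
Ka = 10^(−2.85) = 1.41 × 10^-3
From the ICE table, Ka = [H+]²/(0.0016 − [H+]) = 1.41 × 10^-3.
The 5% rule fails; solving [H+]² + Ka·[H+] − Ka·C₀ = 0 exactly:
[H+] = [−0.00141 + √(0.00141² + 9.02e-06)]/2 = 9.54 × 10^-4 M
pH = −log[H+] = −log(9.54 × 10^-4) = 3.02

pH = 3.02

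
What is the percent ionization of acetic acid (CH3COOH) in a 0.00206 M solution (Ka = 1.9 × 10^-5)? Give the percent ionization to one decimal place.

9.2%

CH3COOH ⇌ CH3COO- + H+; let x = [H+] at equilibrium.
Solve x² + 1.9e-05x − 3.91e-08 = 0 → x = 1.89 × 10^-4 M
% ionization = x/C₀ × 100% = 1.89 × 10^-4/0.00206 × 100% = 9.2%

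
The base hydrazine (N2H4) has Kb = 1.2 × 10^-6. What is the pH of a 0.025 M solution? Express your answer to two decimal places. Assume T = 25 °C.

pH = 10.24

N2H4 + H2O ⇌ N2H5+ + OH-
Let x = [OH-] at equilibrium. Kb = x²/(0.025 − x).
Since Kb ≪ C₀, x ≈ √(Kb·C₀) = 1.73 × 10^-4 M.
Check: 0.69% ionized — well under 5%, approximation valid.
pOH = −log(1.73 × 10^-4) = 3.76; pH = 14.00 − 3.76 = 10.24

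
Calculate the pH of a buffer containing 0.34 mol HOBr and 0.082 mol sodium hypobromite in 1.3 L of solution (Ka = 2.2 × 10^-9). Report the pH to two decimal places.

pKa = −log(2.2 × 10^-9) = 8.658
pH = pKa + log([A⁻]/[HA]) = 8.658 + log(0.082/0.34)
pH = 8.658 + (-0.618) = 8.04

pH = 8.04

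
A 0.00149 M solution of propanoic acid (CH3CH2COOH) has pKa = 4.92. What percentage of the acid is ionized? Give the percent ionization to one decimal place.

CH3CH2COOH ⇌ CH3CH2COO- + H+; let x = [H+] at equilibrium.
Ka = 10^(−4.92) = 1.20 × 10^-5
Ka = x²/(C₀ − x); solving the quadratic gives x = 1.28 × 10^-4 M.
% ionization = x/C₀ × 100% = 1.28 × 10^-4/0.00149 × 100% = 8.6%

8.6%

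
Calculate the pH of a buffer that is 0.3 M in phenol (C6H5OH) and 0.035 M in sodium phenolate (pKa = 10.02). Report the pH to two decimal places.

pH = 9.09

Using pH = pKa + log([base]/[acid]) with [base]/[acid] = 0.035/0.3:
pH = 10.02 + (-0.933) = 9.09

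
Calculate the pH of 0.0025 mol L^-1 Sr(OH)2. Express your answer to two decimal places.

Sr(OH)2 is a strong base (each formula unit releases 2 OH-); [OH-] = 0.005 M.
pOH = -log(0.005) = 2.30
pH = 14.00 - 2.30 = 11.70

pH = 11.70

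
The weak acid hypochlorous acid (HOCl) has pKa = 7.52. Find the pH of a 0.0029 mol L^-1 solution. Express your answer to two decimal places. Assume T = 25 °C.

pH = 5.03

HOCl ⇌ OCl- + H+
Ka = 10^(−7.52) = 3.02 × 10^-8
Ka = [H+]²/(0.0029 − [H+]) = 3.02 × 10^-8
Since Ka ≪ C₀, [H+] ≈ √(Ka·C₀) = 9.36 × 10^-6 M.
([H+]/C₀ = 0.32% < 5%, so the approximation holds.)
pH = −log[H+] = −log(9.36 × 10^-6) = 5.03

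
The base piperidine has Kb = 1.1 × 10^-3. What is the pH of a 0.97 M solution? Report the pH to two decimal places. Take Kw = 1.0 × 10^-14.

pH = 12.51

C5H10NH + H2O ⇌ C5H10NH2+ + OH-
From the ICE table, Kb = x²/(0.97 − x) = 1.1 × 10^-3.
Assume x ≪ 0.97: x ≈ √(1.1 × 10^-3 × 0.97) = 3.27 × 10^-2 M
pOH = 1.49, so pH = 14.00 − pOH = 12.51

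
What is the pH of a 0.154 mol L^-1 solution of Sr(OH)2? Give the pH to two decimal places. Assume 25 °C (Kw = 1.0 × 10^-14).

Sr(OH)2 is a strong base (each formula unit releases 2 OH-); [OH-] = 0.308 M.
pOH = -log(0.308) = 0.51
pH = 14.00 - 0.51 = 13.49

pH = 13.49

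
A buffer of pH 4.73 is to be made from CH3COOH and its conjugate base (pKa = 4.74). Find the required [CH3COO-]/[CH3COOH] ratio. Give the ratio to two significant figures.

pH = pKa + log(r) ⇒ log(r) = 4.73 − 4.74 = -0.01
r = [CH3COO-]/[CH3COOH] = 10^(-0.01) = 0.977

ratio = 0.98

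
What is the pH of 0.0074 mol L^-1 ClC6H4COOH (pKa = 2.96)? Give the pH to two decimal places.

ClC6H4COOH ⇌ ClC6H4COO- + H+
Ka = 10^(−2.96) = 1.10 × 10^-3
Ka = [H+]²/(0.0074 − [H+]) = 1.10 × 10^-3
[H+] is not negligible relative to C₀; solve [H+]² + 0.0011·[H+] − 8.14e-06 = 0.
[H+] = (−Ka + √(Ka² + 4·Ka·C₀))/2 = 2.36 × 10^-3 M
pH = −log[H+] = −log(2.36 × 10^-3) = 2.63

pH = 2.63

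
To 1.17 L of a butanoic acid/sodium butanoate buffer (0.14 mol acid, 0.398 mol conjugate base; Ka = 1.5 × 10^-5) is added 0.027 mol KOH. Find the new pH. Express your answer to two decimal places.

pH = 5.40

OH- converts CH3(CH2)2COOH to CH3(CH2)2COO-: CH3(CH2)2COOH → 0.113 mol, CH3(CH2)2COO- → 0.425 mol.
pKa = −log(1.5 × 10^-5) = 4.824
Henderson–Hasselbalch with mole ratio 0.425/0.113: pH = 4.824 + (+0.575)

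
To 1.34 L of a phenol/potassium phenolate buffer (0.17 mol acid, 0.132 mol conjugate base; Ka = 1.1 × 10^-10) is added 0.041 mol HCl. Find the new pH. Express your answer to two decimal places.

After neutralization: n(C6H5OH) = 0.211 mol, n(C6H5O-) = 0.091 mol.
pKa = −log(1.1 × 10^-10) = 9.959
Henderson–Hasselbalch with mole ratio 0.091/0.211: pH = 9.959 + (-0.365)

pH = 9.59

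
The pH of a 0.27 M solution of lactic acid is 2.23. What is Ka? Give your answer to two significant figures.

Ka = 1.3 × 10^-4

[H+] = 10^(-2.23) = 5.89 × 10^-3 M
At equilibrium [HA] = 0.27 − 5.89 × 10^-3 = 2.64 × 10^-1 M
Ka = [H+][A-]/[HA] = (5.89 × 10^-3)² / 2.64 × 10^-1 = 1.3 × 10^-4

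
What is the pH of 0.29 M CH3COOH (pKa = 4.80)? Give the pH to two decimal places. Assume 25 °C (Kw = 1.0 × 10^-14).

CH3COOH ⇌ CH3COO- + H+
Ka = 10^(−4.80) = 1.58 × 10^-5
From the ICE table, Ka = [H+]²/(0.29 − [H+]) = 1.58 × 10^-5.
Since Ka ≪ C₀, [H+] ≈ √(Ka·C₀) = 2.14 × 10^-3 M.
pH = −log(2.14 × 10^-3) = 2.67

pH = 2.67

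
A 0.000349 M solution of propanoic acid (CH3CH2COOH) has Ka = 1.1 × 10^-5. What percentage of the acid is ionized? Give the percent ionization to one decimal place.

CH3CH2COOH ⇌ CH3CH2COO- + H+; let x = [H+] at equilibrium.
Ka = x²/(C₀ − x); solving the quadratic gives x = 5.67 × 10^-5 M.
% ionization = x/C₀ × 100% = 5.67 × 10^-5/0.000349 × 100% = 16.2%

16.2%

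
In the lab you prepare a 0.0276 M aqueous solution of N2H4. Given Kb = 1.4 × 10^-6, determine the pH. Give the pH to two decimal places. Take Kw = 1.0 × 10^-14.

pH = 10.29

N2H4 + H2O ⇌ N2H5+ + OH-
From the ICE table, Kb = [OH-]²/(0.0276 − [OH-]) = 1.4 × 10^-6.
Assume [OH-] ≪ 0.0276: [OH-] ≈ √(1.4 × 10^-6 × 0.0276) = 1.97 × 10^-4 M
pOH = −log(1.97 × 10^-4) = 3.71; pH = 14.00 − 3.71 = 10.29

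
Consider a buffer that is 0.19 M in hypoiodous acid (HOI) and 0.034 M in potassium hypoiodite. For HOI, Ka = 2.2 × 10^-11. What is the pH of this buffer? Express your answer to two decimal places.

pKa = −log(2.2 × 10^-11) = 10.658
Henderson–Hasselbalch: pH = pKa + log([OI-]/[HOI]) = 10.658 + log(0.034/0.19)
pH = 10.658 + (-0.747) = 9.91

pH = 9.91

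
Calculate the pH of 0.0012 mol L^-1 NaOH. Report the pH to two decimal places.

pH = 11.08

NaOH is a strong base; [OH-] = 0.0012 M.
pOH = -log(0.0012) = 2.92
pH = 14.00 - 2.92 = 11.08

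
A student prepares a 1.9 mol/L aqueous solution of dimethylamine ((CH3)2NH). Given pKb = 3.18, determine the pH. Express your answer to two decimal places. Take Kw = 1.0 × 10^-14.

pH = 12.55

(CH3)2NH + H2O ⇌ (CH3)2NH2+ + OH-
Kb = 10^(−3.18) = 6.61 × 10^-4
From the ICE table, Kb = x²/(1.9 − x) = 6.61 × 10^-4.
Since Kb ≪ C₀, x ≈ √(Kb·C₀) = 3.54 × 10^-2 M.
Check: 1.9% ionized — well under 5%, approximation valid.
pOH = 1.45, so pH = 14.00 − pOH = 12.55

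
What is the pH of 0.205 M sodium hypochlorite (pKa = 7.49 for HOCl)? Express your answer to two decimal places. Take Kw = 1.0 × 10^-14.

pH = 10.40

OCl- is the conjugate base of the weak acid HOCl.
Ka = 10^(−7.49) = 3.24 × 10^-8
Kb = Kw/Ka = 1.0×10^-14 / 3.24 × 10^-8 = 3.09 × 10^-7
Kb = [OH-]²/(0.205 − [OH-]) = 3.09 × 10^-7
Assume [OH-] ≪ 0.205: [OH-] ≈ √(3.09 × 10^-7 × 0.205) = 2.52 × 10^-4 M
pOH = 3.60, so pH = 14.00 − pOH = 10.40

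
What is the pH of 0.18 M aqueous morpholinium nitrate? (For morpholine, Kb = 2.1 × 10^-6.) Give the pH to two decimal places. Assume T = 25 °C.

C4H8ONH2+ is the conjugate acid of the weak base C4H8ONH.
Ka = Kw/Kb = 1.0×10^-14 / 2.1 × 10^-6 = 4.76 × 10^-9
From the ICE table, Ka = x²/(0.18 − x) = 4.76 × 10^-9.
Assume x ≪ 0.18: x ≈ √(4.76 × 10^-9 × 0.18) = 2.93 × 10^-5 M
Check: 0.016% ionized — well under 5%, approximation valid.
pH = −log[H+] = −log(2.93 × 10^-5) = 4.53

pH = 4.53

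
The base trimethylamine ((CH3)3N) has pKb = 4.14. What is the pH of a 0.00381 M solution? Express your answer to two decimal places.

(CH3)3N + H2O ⇌ (CH3)3NH+ + OH-
Kb = 10^(−4.14) = 7.24 × 10^-5
Kb = [OH-]²/(0.00381 − [OH-]) = 7.24 × 10^-5
The 5% rule fails; solving [OH-]² + Kb·[OH-] − Kb·C₀ = 0 exactly:
[OH-] = (−Kb + √(Kb² + 4·Kb·C₀))/2 = 4.90 × 10^-4 M
pOH = 3.31, so pH = 14.00 − pOH = 10.69

pH = 10.69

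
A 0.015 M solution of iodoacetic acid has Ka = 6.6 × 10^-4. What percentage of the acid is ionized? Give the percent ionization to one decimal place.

18.9%

ICH2COOH ⇌ ICH2COO- + H+; let x = [H+] at equilibrium.
Solve x² + 0.00066x − 9.9e-06 = 0 → x = 2.83 × 10^-3 M
Fraction ionized = 2.83 × 10^-3 / 0.015 = 0.1887 → 18.9%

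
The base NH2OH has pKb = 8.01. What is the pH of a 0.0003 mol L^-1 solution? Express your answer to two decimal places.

NH2OH + H2O ⇌ NH3OH+ + OH-
Kb = 10^(−8.01) = 9.77 × 10^-9
Kb = [OH-]²/(0.0003 − [OH-]) = 9.77 × 10^-9
Neglecting [OH-] in the denominator: [OH-] = √(9.77 × 10^-9 × 0.0003) = 1.71 × 10^-6 M
Check: 0.57% ionized — well under 5%, approximation valid.
pOH = 5.77, so pH = 14.00 − pOH = 8.23

pH = 8.23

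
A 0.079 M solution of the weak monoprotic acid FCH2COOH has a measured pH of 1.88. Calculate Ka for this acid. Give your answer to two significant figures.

[H+] = 10^(-1.88) = 1.32 × 10^-2 M
At equilibrium [HA] = 0.079 − 1.32 × 10^-2 = 6.58 × 10^-2 M
Ka = [H+][A-]/[HA] = (1.32 × 10^-2)² / 6.58 × 10^-2 = 2.6 × 10^-3

Ka = 2.6 × 10^-3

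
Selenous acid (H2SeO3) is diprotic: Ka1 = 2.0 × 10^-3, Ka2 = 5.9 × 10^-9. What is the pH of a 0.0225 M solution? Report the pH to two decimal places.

Since Ka1 ≫ Ka2, the first ionization dominates [H+].
Ka1 = x²/(0.0225 − x) = 2.0 × 10^-3
Solving the quadratic: x = (−Ka1 + √(Ka1² + 4·Ka1·C₀))/2 = 5.78 × 10^-3 M
pH = −log(5.78 × 10^-3) = 2.24

pH = 2.24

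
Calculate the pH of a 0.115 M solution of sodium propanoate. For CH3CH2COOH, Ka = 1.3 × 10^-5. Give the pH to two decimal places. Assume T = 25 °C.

CH3CH2COO- is the conjugate base of the weak acid CH3CH2COOH.
Kb = Kw/Ka = 1.0×10^-14 / 1.3 × 10^-5 = 7.69 × 10^-10
Kb = x²/(0.115 − x) = 7.69 × 10^-10
Assume x ≪ 0.115: x ≈ √(7.69 × 10^-10 × 0.115) = 9.40 × 10^-6 M
pOH = −log(9.40 × 10^-6) = 5.03; pH = 14.00 − 5.03 = 8.97

pH = 8.97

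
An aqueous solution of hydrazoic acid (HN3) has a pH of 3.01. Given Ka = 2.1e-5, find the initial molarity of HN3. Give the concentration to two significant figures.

C₀ = 4.6 × 10^-2 M

[H+] = 10^(-3.01) = 9.77 × 10^-4 M = x
Ka = x²/(C₀ − x) ⇒ C₀ = x + x²/Ka
C₀ = 9.77 × 10^-4 + (9.77 × 10^-4)²/(2.1 × 10^-5) = 4.64 × 10^-2 M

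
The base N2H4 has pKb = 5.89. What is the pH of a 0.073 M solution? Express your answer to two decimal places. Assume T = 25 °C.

N2H4 + H2O ⇌ N2H5+ + OH-
Kb = 10^(−5.89) = 1.29 × 10^-6
Kb = [OH-]²/(0.073 − [OH-]) = 1.29 × 10^-6
Neglecting [OH-] in the denominator: [OH-] = √(1.29 × 10^-6 × 0.073) = 3.07 × 10^-4 M
pOH = 3.51, so pH = 14.00 − pOH = 10.49

pH = 10.49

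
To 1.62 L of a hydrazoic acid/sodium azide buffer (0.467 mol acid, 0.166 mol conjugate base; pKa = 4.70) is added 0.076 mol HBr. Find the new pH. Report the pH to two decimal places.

Added H+ converts N3- to HN3: HN3 → 0.543 mol, N3- → 0.09 mol.
Henderson–Hasselbalch with mole ratio 0.09/0.543: pH = 4.70 + (-0.781)

pH = 3.92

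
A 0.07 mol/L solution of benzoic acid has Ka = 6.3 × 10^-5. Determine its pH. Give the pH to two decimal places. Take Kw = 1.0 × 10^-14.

C6H5COOH ⇌ C6H5COO- + H+
From the ICE table, Ka = [H+]²/(0.07 − [H+]) = 6.3 × 10^-5.
Since Ka ≪ C₀, [H+] ≈ √(Ka·C₀) = 2.10 × 10^-3 M.
([H+]/C₀ = 3% < 5%, so the approximation holds.)
pH = −log(2.10 × 10^-3) = 2.68

pH = 2.68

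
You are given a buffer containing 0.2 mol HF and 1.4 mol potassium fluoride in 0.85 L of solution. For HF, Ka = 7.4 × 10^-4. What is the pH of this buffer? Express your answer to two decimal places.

pKa = −log(7.4 × 10^-4) = 3.131
pH = pKa + log([A⁻]/[HA]) = 3.131 + log(1.4/0.2)
pH = 3.131 + (+0.845) = 3.98

pH = 3.98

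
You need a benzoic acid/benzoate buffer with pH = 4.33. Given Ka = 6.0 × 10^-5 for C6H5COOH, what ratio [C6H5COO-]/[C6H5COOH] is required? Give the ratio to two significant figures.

pKa = -log(6.0 × 10^-5) = 4.222
pH = pKa + log(r) ⇒ log(r) = 4.33 − 4.222 = +0.108
r = [C6H5COO-]/[C6H5COOH] = 10^(+0.108) = 1.28

ratio = 1.3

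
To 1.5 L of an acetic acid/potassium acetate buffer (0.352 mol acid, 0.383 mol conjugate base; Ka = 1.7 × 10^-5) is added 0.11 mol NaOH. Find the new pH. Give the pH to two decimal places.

OH- converts CH3COOH to CH3COO-: CH3COOH → 0.242 mol, CH3COO- → 0.493 mol.
pKa = −log(1.7 × 10^-5) = 4.770
pH = pKa + log([A⁻]/[HA]) = 4.770 + log(0.493/0.242) = 4.770 +0.309

pH = 5.08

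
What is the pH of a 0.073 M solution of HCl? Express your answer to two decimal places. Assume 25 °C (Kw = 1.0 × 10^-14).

HCl is a strong acid and dissociates completely, so [H+] = 0.073 M.
pH = -log(0.073) = 1.14

pH = 1.14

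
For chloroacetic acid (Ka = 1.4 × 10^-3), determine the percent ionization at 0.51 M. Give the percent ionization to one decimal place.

ClCH2COOH ⇌ ClCH2COO- + H+; let x = [H+] at equilibrium.
Solve x² + 0.0014x − 0.000714 = 0 → x = 2.60 × 10^-2 M
Fraction ionized = 2.60 × 10^-2 / 0.51 = 0.0510 → 5.1%

5.1%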